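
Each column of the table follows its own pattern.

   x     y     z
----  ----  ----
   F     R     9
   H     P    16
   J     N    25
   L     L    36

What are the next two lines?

Column x: F, H, J, L → N → P (letters move forward 2 places in the alphabet).
Column y: R, P, N, L → J → H (letters move back 2 places in the alphabet).
For the column z, perfect squares: 3², 4², 5², …: 9, 16, 25, 36 → 49 → 64.
So the next two lines are N  J  49 and P  H  64.

N  J  49; P  H  64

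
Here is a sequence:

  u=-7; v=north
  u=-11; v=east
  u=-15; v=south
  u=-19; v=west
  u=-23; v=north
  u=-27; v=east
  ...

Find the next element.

u=-31; v=south

For the u, −4 each step: -7, -11, -15, -19, -23, -27 → -31.
V: repeats north → east → south → west, so north, east, south, west, north, east → south.
Combining the parts gives u=-31; v=south.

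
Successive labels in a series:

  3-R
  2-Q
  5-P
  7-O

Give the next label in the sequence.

12-N

First component — each term is the sum of the two before it: 3, 2, 5, 7 → 12.
Letter goes R, Q, P, O → N (letters move back 1 place in the alphabet).
Putting it together: 12-N.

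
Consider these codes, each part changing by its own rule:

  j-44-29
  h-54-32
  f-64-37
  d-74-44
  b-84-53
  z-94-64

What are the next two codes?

Letter: letters move back 2 places in the alphabet, wrapping A→Z, so j, h, f, d, b, z → x → v.
Second component: 44, 54, 64, 74, 84, 94 → 104 → 114 (+10 each step).
Third component: differences are 3, 5, 7, … (increasing by 2 each time); 29, 32, 37, 44, 53, 64 → 77 → 92.
Putting the parts together: x-104-77 and then v-114-92.

x-104-77, v-114-92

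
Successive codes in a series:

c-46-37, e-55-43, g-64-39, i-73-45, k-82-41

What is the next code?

Letter — letters move forward 2 places in the alphabet: c, e, g, i, k → m.
Second component: +9 each step; 46, 55, 64, 73, 82 → 91.
Third component: 37, 43, 39, 45, 41 → 47 (alternating steps +6, −4, +6, −4, …).
So the next code is m-91-47.

m-91-47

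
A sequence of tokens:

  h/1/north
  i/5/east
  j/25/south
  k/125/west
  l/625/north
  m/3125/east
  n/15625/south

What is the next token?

o/78125/west

Letter: h, i, j, k, l, m, n → o (letters move forward 1 place in the alphabet).
Second component: ×5 each step, so 1, 5, 25, 125, 625, 3125, 15625 → 78125.
Direction: repeats north → east → south → west, so north, east, south, west, north, east, south → west.
So the next token is o/78125/west.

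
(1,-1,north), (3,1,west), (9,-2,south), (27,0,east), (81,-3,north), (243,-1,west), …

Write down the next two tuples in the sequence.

First slot: ×3 each step; 1, 3, 9, 27, 81, 243 → 729 → 2187.
Second slot: -1, 1, -2, 0, -3, -1 → -4 → -2 (alternating steps +2, −3, +2, −3, …).
Direction — repeats north → west → south → east: north, west, south, east, north, west → south → east.
Putting the parts together: (729,-4,south) and then (2187,-2,east).

(729,-4,south), (2187,-2,east)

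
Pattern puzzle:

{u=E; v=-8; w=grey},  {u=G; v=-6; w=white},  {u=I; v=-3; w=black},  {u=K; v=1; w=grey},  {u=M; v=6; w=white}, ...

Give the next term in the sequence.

For the u, letters move forward 2 places in the alphabet: E, G, I, K, M → O.
V: -8, -6, -3, 1, 6 → 12 (differences are 2, 3, 4, … (increasing by 1 each time)).
W: repeats grey → white → black; grey, white, black, grey, white → black.
Putting it together: {u=O; v=12; w=black}.

{u=O; v=12; w=black}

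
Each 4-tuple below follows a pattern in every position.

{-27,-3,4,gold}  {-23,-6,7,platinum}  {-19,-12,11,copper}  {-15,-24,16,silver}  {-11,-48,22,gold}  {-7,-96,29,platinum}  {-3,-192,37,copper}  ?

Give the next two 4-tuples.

{1,-384,46,silver}, {5,-768,56,gold}

First part — +4 each step: -27, -23, -19, -15, -11, -7, -3 → 1 → 5.
Second part: -3, -6, -12, -24, -48, -96, -192 → -384 → -768 (×2 each step).
Third part — differences are 3, 4, 5, … (increasing by 1 each time): 4, 7, 11, 16, 22, 29, 37 → 46 → 56.
For the metal, repeats gold → platinum → copper → silver: gold, platinum, copper, silver, gold, platinum, copper → silver → gold.
So the next two 4-tuples are {1,-384,46,silver} and {5,-768,56,gold}.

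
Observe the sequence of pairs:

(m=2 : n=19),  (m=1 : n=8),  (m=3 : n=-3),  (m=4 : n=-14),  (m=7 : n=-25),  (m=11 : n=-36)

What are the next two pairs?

(m=18 : n=-47), (m=29 : n=-58)

For the m, each term is the sum of the two before it: 2, 1, 3, 4, 7, 11 → 18 → 29.
N: 19, 8, -3, -14, -25, -36 → -47 → -58 (−11 each step).
So the next two pairs are (m=18 : n=-47) and (m=29 : n=-58).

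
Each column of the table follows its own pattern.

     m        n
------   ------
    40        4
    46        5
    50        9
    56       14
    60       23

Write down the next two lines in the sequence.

66  37; 70  60

Column m: 40, 46, 50, 56, 60 → 66 → 70 (alternating steps +6, +4, +6, +4, …).
Column n: each term is the sum of the two before it; 4, 5, 9, 14, 23 → 37 → 60.
So the next two lines are 66  37 and 70  60.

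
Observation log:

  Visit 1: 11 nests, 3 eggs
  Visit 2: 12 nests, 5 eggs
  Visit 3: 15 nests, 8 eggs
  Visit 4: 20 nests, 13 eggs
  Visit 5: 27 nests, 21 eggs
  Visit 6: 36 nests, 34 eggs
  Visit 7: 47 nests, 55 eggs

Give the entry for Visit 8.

60 nests, 89 eggs

Nests: differences are 1, 3, 5, … (increasing by 2 each time); 11, 12, 15, 20, 27, 36, 47 → 60.
Eggs: each term is the sum of the two before it, so 3, 5, 8, 13, 21, 34, 55 → 89.
Putting it together: 60 nests, 89 eggs.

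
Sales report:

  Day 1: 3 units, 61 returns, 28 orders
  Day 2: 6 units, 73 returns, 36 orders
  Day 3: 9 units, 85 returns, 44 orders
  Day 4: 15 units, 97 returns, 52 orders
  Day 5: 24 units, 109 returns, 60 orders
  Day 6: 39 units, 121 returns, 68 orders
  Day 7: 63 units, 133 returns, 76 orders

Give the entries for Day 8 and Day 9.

Units: 3, 6, 9, 15, 24, 39, 63 → 102 → 165 (each term is the sum of the two before it).
Returns — +12 each step: 61, 73, 85, 97, 109, 121, 133 → 145 → 157.
For the orders, +8 each step: 28, 36, 44, 52, 60, 68, 76 → 84 → 92.
So the next two lines are 102 units, 145 returns, 84 orders and 165 units, 157 returns, 92 orders.

102 units, 145 returns, 84 orders; 165 units, 157 returns, 92 orders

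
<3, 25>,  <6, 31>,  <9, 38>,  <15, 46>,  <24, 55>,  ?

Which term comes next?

<39, 65>

First coordinate: 3, 6, 9, 15, 24 → 39 (each term is the sum of the two before it).
Second coordinate: differences are 6, 7, 8, … (increasing by 1 each time); 25, 31, 38, 46, 55 → 65.
Combining the parts gives <39, 65>.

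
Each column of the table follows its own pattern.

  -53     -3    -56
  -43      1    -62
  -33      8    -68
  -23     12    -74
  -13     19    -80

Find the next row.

For the first component, +10 each step: -53, -43, -33, -23, -13 → -3.
Second component: alternating steps +4, +7, +4, +7, …; -3, 1, 8, 12, 19 → 23.
For the third component, −6 each step: -56, -62, -68, -74, -80 → -86.
Putting it together: -3  23  -86.

-3  23  -86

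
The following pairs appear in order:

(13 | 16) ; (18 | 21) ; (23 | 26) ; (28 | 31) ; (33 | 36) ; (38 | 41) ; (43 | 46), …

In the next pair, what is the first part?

48

First part: 13, 18, 23, 28, 33, 38, 43 → 48 (+5 each step).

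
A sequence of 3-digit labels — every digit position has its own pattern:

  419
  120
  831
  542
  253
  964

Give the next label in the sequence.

675

First digit: −3 each step, mod 10, so 4, 1, 8, 5, 2, 9 → 6.
Second digit: +1 each step, mod 10, so 1, 2, 3, 4, 5, 6 → 7.
For the third digit, +1 each step, mod 10: 9, 0, 1, 2, 3, 4 → 5.
Putting it together: 675.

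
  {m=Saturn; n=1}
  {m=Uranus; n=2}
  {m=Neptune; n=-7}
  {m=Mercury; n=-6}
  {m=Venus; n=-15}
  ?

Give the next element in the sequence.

{m=Earth; n=-14}

M: Saturn, Uranus, Neptune, Mercury, Venus → Earth (runs through the planets Mercury→Neptune).
N: 1, 2, -7, -6, -15 → -14 (alternating steps +1, −9, +1, −9, …).
Combining the parts gives {m=Earth; n=-14}.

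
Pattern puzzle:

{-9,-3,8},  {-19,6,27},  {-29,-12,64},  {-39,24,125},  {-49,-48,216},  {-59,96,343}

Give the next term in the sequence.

{-69,-192,512}

First coordinate: -9, -19, -29, -39, -49, -59 → -69 (−10 each step).
For the second coordinate, ×(-2) each step: -3, 6, -12, 24, -48, 96 → -192.
For the third coordinate, perfect cubes: 2³, 3³, 4³, …: 8, 27, 64, 125, 216, 343 → 512.
Putting it together: {-69,-192,512}.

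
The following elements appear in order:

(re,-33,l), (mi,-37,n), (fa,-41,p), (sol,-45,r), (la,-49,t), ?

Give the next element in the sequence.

(ti,-53,v)

Note — runs through the solfège scale do→ti: re, mi, fa, sol, la → ti.
Second component — −4 each step: -33, -37, -41, -45, -49 → -53.
Letter goes l, n, p, r, t → v (letters move forward 2 places in the alphabet).
Combining the parts gives (ti,-53,v).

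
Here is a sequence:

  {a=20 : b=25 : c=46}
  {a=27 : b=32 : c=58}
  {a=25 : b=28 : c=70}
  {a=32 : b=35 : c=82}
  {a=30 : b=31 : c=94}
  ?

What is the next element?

{a=37 : b=38 : c=106}

A: alternating steps +7, −2, +7, −2, …; 20, 27, 25, 32, 30 → 37.
B: alternating steps +7, −4, +7, −4, …, so 25, 32, 28, 35, 31 → 38.
C: 46, 58, 70, 82, 94 → 106 (+12 each step).
Combining the parts gives {a=37 : b=38 : c=106}.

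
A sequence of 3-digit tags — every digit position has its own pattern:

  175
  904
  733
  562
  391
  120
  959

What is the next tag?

788

First digit: −2 each step, mod 10; 1, 9, 7, 5, 3, 1, 9 → 7.
Second digit: +3 each step, mod 10; 7, 0, 3, 6, 9, 2, 5 → 8.
Third digit goes 5, 4, 3, 2, 1, 0, 9 → 8 (−1 each step, mod 10).
Putting it together: 788.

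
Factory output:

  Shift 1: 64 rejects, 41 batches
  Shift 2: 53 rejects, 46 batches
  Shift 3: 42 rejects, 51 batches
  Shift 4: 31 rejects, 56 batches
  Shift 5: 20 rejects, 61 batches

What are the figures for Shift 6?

9 rejects, 66 batches

Rejects — −11 each step: 64, 53, 42, 31, 20 → 9.
For the batches, +5 each step: 41, 46, 51, 56, 61 → 66.
Combining the parts gives 9 rejects, 66 batches.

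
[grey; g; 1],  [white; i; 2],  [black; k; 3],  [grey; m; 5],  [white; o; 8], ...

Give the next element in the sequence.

Shade — repeats grey → white → black: grey, white, black, grey, white → black.
Letter — letters move forward 2 places in the alphabet: g, i, k, m, o → q.
For the third part, each term is the sum of the two before it: 1, 2, 3, 5, 8 → 13.
So the next element is [black; q; 13].

[black; q; 13]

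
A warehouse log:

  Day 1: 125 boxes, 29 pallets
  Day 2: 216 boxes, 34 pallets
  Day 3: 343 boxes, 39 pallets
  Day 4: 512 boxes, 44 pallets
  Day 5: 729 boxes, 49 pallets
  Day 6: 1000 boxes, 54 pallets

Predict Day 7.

1331 boxes, 59 pallets

Boxes: perfect cubes: 5³, 6³, 7³, …, so 125, 216, 343, 512, 729, 1000 → 1331.
Pallets goes 29, 34, 39, 44, 49, 54 → 59 (+5 each step).
Combining the parts gives 1331 boxes, 59 pallets.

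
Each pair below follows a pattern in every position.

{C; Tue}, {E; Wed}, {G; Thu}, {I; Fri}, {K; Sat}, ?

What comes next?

For the letter, letters move forward 2 places in the alphabet: C, E, G, I, K → M.
Day goes Tue, Wed, Thu, Fri, Sat → Sun (runs through the weekdays Mon→Sun).
Putting it together: {M; Sun}.

{M; Sun}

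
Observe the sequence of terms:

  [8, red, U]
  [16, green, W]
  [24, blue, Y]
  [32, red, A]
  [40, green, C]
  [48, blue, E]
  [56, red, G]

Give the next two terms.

[64, green, I], [72, blue, K]

First slot — +8 each step: 8, 16, 24, 32, 40, 48, 56 → 64 → 72.
Colour: repeats red → green → blue, so red, green, blue, red, green, blue, red → green → blue.
Letter — letters move forward 2 places in the alphabet, wrapping Z→A: U, W, Y, A, C, E, G → I → K.
So the next two terms are [64, green, I] and [72, blue, K].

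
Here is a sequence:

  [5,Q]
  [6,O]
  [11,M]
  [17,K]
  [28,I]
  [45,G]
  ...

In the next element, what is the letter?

First value: 5, 6, 11, 17, 28, 45 → 73 (each term is the sum of the two before it).
Letter goes Q, O, M, K, I, G → E (letters move back 2 places in the alphabet).

E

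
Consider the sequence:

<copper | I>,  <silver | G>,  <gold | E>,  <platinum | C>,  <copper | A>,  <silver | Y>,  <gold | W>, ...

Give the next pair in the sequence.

<platinum | U>

Metal: repeats copper → silver → gold → platinum, so copper, silver, gold, platinum, copper, silver, gold → platinum.
Letter: I, G, E, C, A, Y, W → U (letters move back 2 places in the alphabet, wrapping A→Z).
Putting it together: <platinum | U>.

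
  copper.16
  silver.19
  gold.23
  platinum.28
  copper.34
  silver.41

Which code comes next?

gold.49

Metal: repeats copper → silver → gold → platinum, so copper, silver, gold, platinum, copper, silver → gold.
For the second component, differences are 3, 4, 5, … (increasing by 1 each time): 16, 19, 23, 28, 34, 41 → 49.
So the next code is gold.49.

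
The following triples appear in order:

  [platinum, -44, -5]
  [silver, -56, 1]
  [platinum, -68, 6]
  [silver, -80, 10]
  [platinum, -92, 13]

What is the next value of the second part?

-104

Metal: alternates platinum ↔ silver; platinum, silver, platinum, silver, platinum → silver.
Second part goes -44, -56, -68, -80, -92 → -104 (−12 each step).
Third part goes -5, 1, 6, 10, 13 → 15 (differences are 6, 5, 4, … (decreasing by 1 each time)).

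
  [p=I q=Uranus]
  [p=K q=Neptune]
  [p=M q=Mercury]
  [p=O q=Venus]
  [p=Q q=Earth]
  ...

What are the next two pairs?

P — letters move forward 2 places in the alphabet: I, K, M, O, Q → S → U.
Q goes Uranus, Neptune, Mercury, Venus, Earth → Mars → Jupiter (runs through the planets Mercury→Neptune).
So the next two pairs are [p=S q=Mars] and [p=U q=Jupiter].

[p=S q=Mars], [p=U q=Jupiter]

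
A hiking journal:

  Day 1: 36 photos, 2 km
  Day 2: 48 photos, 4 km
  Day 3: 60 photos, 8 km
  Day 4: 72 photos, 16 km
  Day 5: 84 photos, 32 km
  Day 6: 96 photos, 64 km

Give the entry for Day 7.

108 photos, 128 km

Photos: 36, 48, 60, 72, 84, 96 → 108 (+12 each step).
Km: ×2 each step; 2, 4, 8, 16, 32, 64 → 128.
Putting it together: 108 photos, 128 km.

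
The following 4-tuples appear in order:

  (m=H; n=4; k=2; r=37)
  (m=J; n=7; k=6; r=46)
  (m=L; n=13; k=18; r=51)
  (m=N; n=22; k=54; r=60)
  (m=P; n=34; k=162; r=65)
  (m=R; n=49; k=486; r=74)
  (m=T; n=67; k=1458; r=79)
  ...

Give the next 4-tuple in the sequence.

M — letters move forward 2 places in the alphabet: H, J, L, N, P, R, T → V.
N: 4, 7, 13, 22, 34, 49, 67 → 88 (differences are 3, 6, 9, … (increasing by 3 each time)).
K goes 2, 6, 18, 54, 162, 486, 1458 → 4374 (×3 each step).
R — alternating steps +9, +5, +9, +5, …: 37, 46, 51, 60, 65, 74, 79 → 88.
So the next 4-tuple is (m=V; n=88; k=4374; r=88).

(m=V; n=88; k=4374; r=88)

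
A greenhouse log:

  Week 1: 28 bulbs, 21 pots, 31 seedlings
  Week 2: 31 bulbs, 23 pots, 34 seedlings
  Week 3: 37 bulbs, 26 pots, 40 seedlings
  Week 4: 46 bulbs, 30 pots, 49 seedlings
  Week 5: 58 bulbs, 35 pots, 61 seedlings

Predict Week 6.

73 bulbs, 41 pots, 76 seedlings

Bulbs — differences are 3, 6, 9, … (increasing by 3 each time): 28, 31, 37, 46, 58 → 73.
Pots — differences are 2, 3, 4, … (increasing by 1 each time): 21, 23, 26, 30, 35 → 41.
Seedlings: 31, 34, 40, 49, 61 → 76 (always 3 more than the bulbs).
Putting it together: 73 bulbs, 41 pots, 76 seedlings.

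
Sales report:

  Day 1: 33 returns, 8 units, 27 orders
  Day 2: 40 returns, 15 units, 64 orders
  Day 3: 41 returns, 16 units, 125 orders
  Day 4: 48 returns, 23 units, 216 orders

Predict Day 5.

Returns: alternating steps +7, +1, +7, +1, …, so 33, 40, 41, 48 → 49.
Units goes 8, 15, 16, 23 → 24 (alternating steps +7, +1, +7, +1, …).
Orders: 27, 64, 125, 216 → 343 (perfect cubes: 3³, 4³, 5³, …).
Putting it together: 49 returns, 24 units, 343 orders.

49 returns, 24 units, 343 orders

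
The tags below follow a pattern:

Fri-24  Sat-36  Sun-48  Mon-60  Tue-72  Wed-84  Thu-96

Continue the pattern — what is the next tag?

Day: runs through the weekdays Mon→Sun; Fri, Sat, Sun, Mon, Tue, Wed, Thu → Fri.
For the second component, +12 each step: 24, 36, 48, 60, 72, 84, 96 → 108.
So the next tag is Fri-108.

Fri-108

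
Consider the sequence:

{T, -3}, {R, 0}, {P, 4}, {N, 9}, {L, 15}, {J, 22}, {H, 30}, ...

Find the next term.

{F, 39}

Letter: T, R, P, N, L, J, H → F (letters move back 2 places in the alphabet).
Second slot — differences are 3, 4, 5, … (increasing by 1 each time): -3, 0, 4, 9, 15, 22, 30 → 39.
Combining the parts gives {F, 39}.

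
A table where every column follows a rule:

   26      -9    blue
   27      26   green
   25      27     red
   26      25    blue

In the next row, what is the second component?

First component: alternating steps +1, −2, +1, −2, …; 26, 27, 25, 26 → 24.
Second component — always the previous value of the first component: -9, 26, 27, 25 → 26.

26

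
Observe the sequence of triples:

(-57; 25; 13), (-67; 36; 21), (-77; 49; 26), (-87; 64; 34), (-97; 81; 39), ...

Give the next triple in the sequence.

(-107; 100; 47)

First entry goes -57, -67, -77, -87, -97 → -107 (−10 each step).
Second entry: perfect squares: 5², 6², 7², …, so 25, 36, 49, 64, 81 → 100.
Third entry: 13, 21, 26, 34, 39 → 47 (alternating steps +8, +5, +8, +5, …).
Putting it together: (-107; 100; 47).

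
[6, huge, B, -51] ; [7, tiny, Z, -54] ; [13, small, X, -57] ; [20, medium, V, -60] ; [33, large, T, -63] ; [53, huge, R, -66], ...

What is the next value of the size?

tiny

First part — each term is the sum of the two before it: 6, 7, 13, 20, 33, 53 → 86.
Size: repeats huge → tiny → small → medium → large; huge, tiny, small, medium, large, huge → tiny.
Letter: letters move back 2 places in the alphabet, wrapping A→Z; B, Z, X, V, T, R → P.
Fourth part: −3 each step, so -51, -54, -57, -60, -63, -66 → -69.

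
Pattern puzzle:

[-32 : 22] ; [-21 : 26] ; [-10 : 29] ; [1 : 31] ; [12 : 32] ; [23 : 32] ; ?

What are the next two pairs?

[34 : 31], [45 : 29]

First part goes -32, -21, -10, 1, 12, 23 → 34 → 45 (+11 each step).
Second part: 22, 26, 29, 31, 32, 32 → 31 → 29 (differences are 4, 3, 2, … (decreasing by 1 each time)).
Putting the parts together: [34 : 31] and then [45 : 29].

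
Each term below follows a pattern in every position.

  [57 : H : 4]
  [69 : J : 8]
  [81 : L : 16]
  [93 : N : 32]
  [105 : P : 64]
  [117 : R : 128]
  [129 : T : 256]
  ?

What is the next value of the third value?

512

Third value — ×2 each step: 4, 8, 16, 32, 64, 128, 256 → 512.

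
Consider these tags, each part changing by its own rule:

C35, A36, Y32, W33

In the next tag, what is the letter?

Letter goes C, A, Y, W → U (letters move back 2 places in the alphabet, wrapping A→Z).

U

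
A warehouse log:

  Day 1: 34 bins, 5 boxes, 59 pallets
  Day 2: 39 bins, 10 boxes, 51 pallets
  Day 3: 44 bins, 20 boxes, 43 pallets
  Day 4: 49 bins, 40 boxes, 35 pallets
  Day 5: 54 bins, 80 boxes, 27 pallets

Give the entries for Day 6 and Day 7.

59 bins, 160 boxes, 19 pallets; 64 bins, 320 boxes, 11 pallets

Bins — +5 each step: 34, 39, 44, 49, 54 → 59 → 64.
Boxes — ×2 each step: 5, 10, 20, 40, 80 → 160 → 320.
Pallets — −8 each step: 59, 51, 43, 35, 27 → 19 → 11.
Putting the parts together: 59 bins, 160 boxes, 19 pallets and then 64 bins, 320 boxes, 11 pallets.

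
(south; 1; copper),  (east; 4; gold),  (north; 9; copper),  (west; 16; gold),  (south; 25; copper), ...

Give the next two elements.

Direction — repeats south → east → north → west: south, east, north, west, south → east → north.
Second slot: perfect squares: 1², 2², 3², …, so 1, 4, 9, 16, 25 → 36 → 49.
For the metal, alternates copper ↔ gold: copper, gold, copper, gold, copper → gold → copper.
So the next two elements are (east; 36; gold) and (north; 49; copper).

(east; 36; gold), (north; 49; copper)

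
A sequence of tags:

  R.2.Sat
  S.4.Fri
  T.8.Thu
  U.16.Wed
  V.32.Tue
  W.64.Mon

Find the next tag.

X.128.Sun

Letter: R, S, T, U, V, W → X (letters move forward 1 place in the alphabet).
Second component goes 2, 4, 8, 16, 32, 64 → 128 (×2 each step).
Day: runs backward through the weekdays Mon→Sun, so Sat, Fri, Thu, Wed, Tue, Mon → Sun.
So the next tag is X.128.Sun.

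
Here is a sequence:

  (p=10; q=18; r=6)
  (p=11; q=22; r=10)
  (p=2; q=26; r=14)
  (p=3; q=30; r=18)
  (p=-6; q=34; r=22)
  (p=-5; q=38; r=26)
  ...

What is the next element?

(p=-14; q=42; r=30)

P: alternating steps +1, −9, +1, −9, …; 10, 11, 2, 3, -6, -5 → -14.
Q — +4 each step: 18, 22, 26, 30, 34, 38 → 42.
R — always 12 less than the q: 6, 10, 14, 18, 22, 26 → 30.
Putting it together: (p=-14; q=42; r=30).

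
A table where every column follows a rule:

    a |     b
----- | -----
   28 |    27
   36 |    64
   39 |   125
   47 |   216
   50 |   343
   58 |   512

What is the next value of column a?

For the column a, alternating steps +8, +3, +8, +3, …: 28, 36, 39, 47, 50, 58 → 61.
Column b — perfect cubes: 3³, 4³, 5³, …: 27, 64, 125, 216, 343, 512 → 729.

61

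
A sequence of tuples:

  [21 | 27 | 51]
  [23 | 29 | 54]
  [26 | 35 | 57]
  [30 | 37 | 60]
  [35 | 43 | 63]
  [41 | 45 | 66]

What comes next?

For the first coordinate, differences are 2, 3, 4, … (increasing by 1 each time): 21, 23, 26, 30, 35, 41 → 48.
Second coordinate: alternating steps +2, +6, +2, +6, …, so 27, 29, 35, 37, 43, 45 → 51.
Third coordinate goes 51, 54, 57, 60, 63, 66 → 69 (+3 each step).
Putting it together: [48 | 51 | 69].

[48 | 51 | 69]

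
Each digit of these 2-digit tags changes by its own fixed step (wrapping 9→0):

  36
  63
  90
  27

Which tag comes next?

54

First digit: +3 each step, mod 10; 3, 6, 9, 2 → 5.
Second digit goes 6, 3, 0, 7 → 4 (−3 each step, mod 10).
Combining the parts gives 54.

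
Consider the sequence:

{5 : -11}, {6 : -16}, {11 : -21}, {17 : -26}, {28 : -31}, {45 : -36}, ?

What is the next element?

For the first value, each term is the sum of the two before it: 5, 6, 11, 17, 28, 45 → 73.
Second value — −5 each step: -11, -16, -21, -26, -31, -36 → -41.
Combining the parts gives {73 : -41}.

{73 : -41}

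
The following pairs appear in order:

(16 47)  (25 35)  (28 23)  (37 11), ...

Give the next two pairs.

For the first part, alternating steps +9, +3, +9, +3, …: 16, 25, 28, 37 → 40 → 49.
Second part goes 47, 35, 23, 11 → -1 → -13 (−12 each step).
Putting the parts together: (40 -1) and then (49 -13).

(40 -1), (49 -13)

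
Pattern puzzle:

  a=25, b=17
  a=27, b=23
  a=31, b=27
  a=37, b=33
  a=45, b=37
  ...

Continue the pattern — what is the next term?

a=55, b=43

For the a, differences are 2, 4, 6, … (increasing by 2 each time): 25, 27, 31, 37, 45 → 55.
For the b, alternating steps +6, +4, +6, +4, …: 17, 23, 27, 33, 37 → 43.
So the next term is a=55, b=43.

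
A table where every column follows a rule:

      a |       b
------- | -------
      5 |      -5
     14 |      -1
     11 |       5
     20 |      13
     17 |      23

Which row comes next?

26  35

Column a: 5, 14, 11, 20, 17 → 26 (alternating steps +9, −3, +9, −3, …).
For the column b, differences are 4, 6, 8, … (increasing by 2 each time): -5, -1, 5, 13, 23 → 35.
Combining the parts gives 26  35.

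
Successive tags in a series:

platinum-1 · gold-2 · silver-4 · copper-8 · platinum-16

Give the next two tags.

For the metal, repeats platinum → gold → silver → copper: platinum, gold, silver, copper, platinum → gold → silver.
Second component — ×2 each step: 1, 2, 4, 8, 16 → 32 → 64.
Putting the parts together: gold-32 and then silver-64.

gold-32 then silver-64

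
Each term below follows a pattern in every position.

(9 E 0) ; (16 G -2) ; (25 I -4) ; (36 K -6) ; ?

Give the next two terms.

(49 M -8), (64 O -10)

First value: 9, 16, 25, 36 → 49 → 64 (perfect squares: 3², 4², 5², …).
Letter — letters move forward 2 places in the alphabet: E, G, I, K → M → O.
Third value — −2 each step: 0, -2, -4, -6 → -8 → -10.
So the next two terms are (49 M -8) and (64 O -10).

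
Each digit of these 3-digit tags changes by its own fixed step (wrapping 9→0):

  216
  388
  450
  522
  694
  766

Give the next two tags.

First digit — +1 each step, mod 10: 2, 3, 4, 5, 6, 7 → 8 → 9.
Second digit: −3 each step, mod 10, so 1, 8, 5, 2, 9, 6 → 3 → 0.
Third digit goes 6, 8, 0, 2, 4, 6 → 8 → 0 (+2 each step, mod 10).
So the next two tags are 838 and 900.

838 then 900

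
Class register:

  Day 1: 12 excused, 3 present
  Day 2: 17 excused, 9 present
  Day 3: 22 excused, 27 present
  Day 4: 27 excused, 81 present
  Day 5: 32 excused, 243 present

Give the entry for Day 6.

37 excused, 729 present

For the excused, +5 each step: 12, 17, 22, 27, 32 → 37.
Present goes 3, 9, 27, 81, 243 → 729 (×3 each step).
Combining the parts gives 37 excused, 729 present.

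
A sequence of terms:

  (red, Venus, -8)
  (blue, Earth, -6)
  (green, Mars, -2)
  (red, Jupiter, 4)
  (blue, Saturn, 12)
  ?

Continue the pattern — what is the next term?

Colour — repeats red → blue → green: red, blue, green, red, blue → green.
For the planet, runs through the planets Mercury→Neptune: Venus, Earth, Mars, Jupiter, Saturn → Uranus.
For the third value, differences are 2, 4, 6, … (increasing by 2 each time): -8, -6, -2, 4, 12 → 22.
Putting it together: (green, Uranus, 22).

(green, Uranus, 22)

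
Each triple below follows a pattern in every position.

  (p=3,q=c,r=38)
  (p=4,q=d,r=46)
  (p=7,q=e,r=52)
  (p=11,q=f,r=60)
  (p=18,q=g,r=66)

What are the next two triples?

(p=29,q=h,r=74), (p=47,q=i,r=80)

P: each term is the sum of the two before it; 3, 4, 7, 11, 18 → 29 → 47.
Q: c, d, e, f, g → h → i (letters move forward 1 place in the alphabet).
R: alternating steps +8, +6, +8, +6, …; 38, 46, 52, 60, 66 → 74 → 80.
Putting the parts together: (p=29,q=h,r=74) and then (p=47,q=i,r=80).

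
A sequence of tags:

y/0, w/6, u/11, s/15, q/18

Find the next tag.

o/20

Letter: letters move back 2 places in the alphabet, so y, w, u, s, q → o.
Second component: 0, 6, 11, 15, 18 → 20 (differences are 6, 5, 4, … (decreasing by 1 each time)).
So the next tag is o/20.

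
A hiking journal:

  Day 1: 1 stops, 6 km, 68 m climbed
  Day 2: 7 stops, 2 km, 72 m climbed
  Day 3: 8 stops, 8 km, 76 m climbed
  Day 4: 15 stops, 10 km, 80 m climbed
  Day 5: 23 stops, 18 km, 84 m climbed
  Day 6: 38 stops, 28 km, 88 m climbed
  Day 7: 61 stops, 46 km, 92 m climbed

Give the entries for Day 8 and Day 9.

99 stops, 74 km, 96 m climbed; 160 stops, 120 km, 100 m climbed

Stops: 1, 7, 8, 15, 23, 38, 61 → 99 → 160 (each term is the sum of the two before it).
Km: each term is the sum of the two before it; 6, 2, 8, 10, 18, 28, 46 → 74 → 120.
M climbed: 68, 72, 76, 80, 84, 88, 92 → 96 → 100 (+4 each step).
So the next two records are 99 stops, 74 km, 96 m climbed and 160 stops, 120 km, 100 m climbed.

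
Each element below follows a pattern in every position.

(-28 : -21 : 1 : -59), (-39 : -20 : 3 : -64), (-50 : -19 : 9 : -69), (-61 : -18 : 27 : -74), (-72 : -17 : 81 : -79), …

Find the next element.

First entry: −11 each step, so -28, -39, -50, -61, -72 → -83.
Second entry: +1 each step, so -21, -20, -19, -18, -17 → -16.
Third entry goes 1, 3, 9, 27, 81 → 243 (×3 each step).
Fourth entry: −5 each step; -59, -64, -69, -74, -79 → -84.
Putting it together: (-83 : -16 : 243 : -84).

(-83 : -16 : 243 : -84)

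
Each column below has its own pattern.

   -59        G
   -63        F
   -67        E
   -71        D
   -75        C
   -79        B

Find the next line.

For the first component, −4 each step: -59, -63, -67, -71, -75, -79 → -83.
For the letter, letters move back 1 place in the alphabet: G, F, E, D, C, B → A.
Combining the parts gives -83  A.

-83  A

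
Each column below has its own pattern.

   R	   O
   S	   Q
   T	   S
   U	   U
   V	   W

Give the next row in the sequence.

W  Y

First letter: R, S, T, U, V → W (letters move forward 1 place in the alphabet).
Second letter — letters move forward 2 places in the alphabet: O, Q, S, U, W → Y.
Combining the parts gives W  Y.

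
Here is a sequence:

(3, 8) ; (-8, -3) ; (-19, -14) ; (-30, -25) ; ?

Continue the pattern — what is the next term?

(-41, -36)

First value: 3, -8, -19, -30 → -41 (−11 each step).
Second value: always 5 more than the first value; 8, -3, -14, -25 → -36.
Putting it together: (-41, -36).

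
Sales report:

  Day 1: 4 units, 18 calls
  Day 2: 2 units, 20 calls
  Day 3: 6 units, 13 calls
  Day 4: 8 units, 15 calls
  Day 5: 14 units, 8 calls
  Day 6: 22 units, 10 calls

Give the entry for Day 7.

Units: each term is the sum of the two before it; 4, 2, 6, 8, 14, 22 → 36.
Calls: 18, 20, 13, 15, 8, 10 → 3 (alternating steps +2, −7, +2, −7, …).
Combining the parts gives 36 units, 3 calls.

36 units, 3 calls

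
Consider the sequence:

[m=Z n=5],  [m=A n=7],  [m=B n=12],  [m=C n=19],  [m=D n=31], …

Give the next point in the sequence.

[m=E n=50]

M — letters move forward 1 place in the alphabet, wrapping Z→A: Z, A, B, C, D → E.
N: each term is the sum of the two before it; 5, 7, 12, 19, 31 → 50.
So the next point is [m=E n=50].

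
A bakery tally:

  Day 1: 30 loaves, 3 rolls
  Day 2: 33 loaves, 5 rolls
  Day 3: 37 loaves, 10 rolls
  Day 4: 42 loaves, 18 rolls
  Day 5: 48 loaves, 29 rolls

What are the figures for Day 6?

55 loaves, 43 rolls

Loaves — differences are 3, 4, 5, … (increasing by 1 each time): 30, 33, 37, 42, 48 → 55.
Rolls: differences are 2, 5, 8, … (increasing by 3 each time), so 3, 5, 10, 18, 29 → 43.
Putting it together: 55 loaves, 43 rolls.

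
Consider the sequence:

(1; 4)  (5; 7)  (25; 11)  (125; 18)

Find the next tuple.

(625; 29)

First value: ×5 each step; 1, 5, 25, 125 → 625.
Second value — each term is the sum of the two before it: 4, 7, 11, 18 → 29.
Combining the parts gives (625; 29).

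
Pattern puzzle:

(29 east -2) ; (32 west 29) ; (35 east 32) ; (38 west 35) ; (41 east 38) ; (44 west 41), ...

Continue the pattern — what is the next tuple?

First component goes 29, 32, 35, 38, 41, 44 → 47 (+3 each step).
Direction goes east, west, east, west, east, west → east (alternates east ↔ west).
Third component: always the previous value of the first component; -2, 29, 32, 35, 38, 41 → 44.
Putting it together: (47 east 44).

(47 east 44)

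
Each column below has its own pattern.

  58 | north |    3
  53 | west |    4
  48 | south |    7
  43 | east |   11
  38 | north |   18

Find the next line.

33  west  29

First component goes 58, 53, 48, 43, 38 → 33 (−5 each step).
Direction — repeats north → west → south → east: north, west, south, east, north → west.
Third component goes 3, 4, 7, 11, 18 → 29 (each term is the sum of the two before it).
So the next line is 33  west  29.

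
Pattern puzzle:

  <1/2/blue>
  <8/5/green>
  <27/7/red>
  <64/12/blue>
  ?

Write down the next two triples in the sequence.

<125/19/green>, <216/31/red>

First coordinate: perfect cubes: 1³, 2³, 3³, …; 1, 8, 27, 64 → 125 → 216.
For the second coordinate, each term is the sum of the two before it: 2, 5, 7, 12 → 19 → 31.
Colour: repeats blue → green → red, so blue, green, red, blue → green → red.
Putting the parts together: <125/19/green> and then <216/31/red>.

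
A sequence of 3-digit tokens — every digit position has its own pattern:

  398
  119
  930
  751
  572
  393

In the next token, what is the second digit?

First digit: 3, 1, 9, 7, 5, 3 → 1 (−2 each step, mod 10).
Second digit — +2 each step, mod 10: 9, 1, 3, 5, 7, 9 → 1.
Third digit: 8, 9, 0, 1, 2, 3 → 4 (+1 each step, mod 10).

1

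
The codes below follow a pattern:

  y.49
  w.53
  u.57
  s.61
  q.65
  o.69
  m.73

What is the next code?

k.77

Letter: letters move back 2 places in the alphabet; y, w, u, s, q, o, m → k.
Second component: 49, 53, 57, 61, 65, 69, 73 → 77 (+4 each step).
So the next code is k.77.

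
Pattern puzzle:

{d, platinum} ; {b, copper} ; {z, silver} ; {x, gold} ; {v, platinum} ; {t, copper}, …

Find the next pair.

Letter: letters move back 2 places in the alphabet, wrapping A→Z; d, b, z, x, v, t → r.
Metal: repeats platinum → copper → silver → gold, so platinum, copper, silver, gold, platinum, copper → silver.
Putting it together: {r, silver}.

{r, silver}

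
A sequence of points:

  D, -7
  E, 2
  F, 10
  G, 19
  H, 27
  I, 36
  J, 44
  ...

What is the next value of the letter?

K

Letter: D, E, F, G, H, I, J → K (letters move forward 1 place in the alphabet).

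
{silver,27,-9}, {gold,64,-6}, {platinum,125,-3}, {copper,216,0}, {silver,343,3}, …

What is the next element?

Metal goes silver, gold, platinum, copper, silver → gold (repeats silver → gold → platinum → copper).
Second value: perfect cubes: 3³, 4³, 5³, …, so 27, 64, 125, 216, 343 → 512.
Third value: -9, -6, -3, 0, 3 → 6 (+3 each step).
So the next element is {gold,512,6}.

{gold,512,6}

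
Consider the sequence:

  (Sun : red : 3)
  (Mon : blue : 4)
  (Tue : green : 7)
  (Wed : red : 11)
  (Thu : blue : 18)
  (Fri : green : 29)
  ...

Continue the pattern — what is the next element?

Day: Sun, Mon, Tue, Wed, Thu, Fri → Sat (runs through the weekdays Mon→Sun).
Colour: red, blue, green, red, blue, green → red (repeats red → blue → green).
For the third entry, each term is the sum of the two before it: 3, 4, 7, 11, 18, 29 → 47.
So the next element is (Sat : red : 47).

(Sat : red : 47)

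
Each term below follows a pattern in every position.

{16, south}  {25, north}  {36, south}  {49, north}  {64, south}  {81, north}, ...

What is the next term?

First entry — perfect squares: 4², 5², 6², …: 16, 25, 36, 49, 64, 81 → 100.
Direction goes south, north, south, north, south, north → south (alternates south ↔ north).
Putting it together: {100, south}.

{100, south}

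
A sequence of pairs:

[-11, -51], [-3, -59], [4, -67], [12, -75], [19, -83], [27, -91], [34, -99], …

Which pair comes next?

[42, -107]

For the first part, alternating steps +8, +7, +8, +7, …: -11, -3, 4, 12, 19, 27, 34 → 42.
Second part — −8 each step: -51, -59, -67, -75, -83, -91, -99 → -107.
Combining the parts gives [42, -107].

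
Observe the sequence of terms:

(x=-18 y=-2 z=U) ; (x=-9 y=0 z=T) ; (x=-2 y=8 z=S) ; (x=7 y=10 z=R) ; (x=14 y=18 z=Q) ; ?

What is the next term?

(x=23 y=20 z=P)

X: -18, -9, -2, 7, 14 → 23 (alternating steps +9, +7, +9, +7, …).
Y — alternating steps +2, +8, +2, +8, …: -2, 0, 8, 10, 18 → 20.
Z goes U, T, S, R, Q → P (letters move back 1 place in the alphabet).
So the next term is (x=23 y=20 z=P).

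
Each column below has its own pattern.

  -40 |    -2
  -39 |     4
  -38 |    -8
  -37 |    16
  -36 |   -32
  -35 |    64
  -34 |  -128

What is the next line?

For the first component, +1 each step: -40, -39, -38, -37, -36, -35, -34 → -33.
Second component goes -2, 4, -8, 16, -32, 64, -128 → 256 (×(-2) each step).
So the next line is -33  256.

-33  256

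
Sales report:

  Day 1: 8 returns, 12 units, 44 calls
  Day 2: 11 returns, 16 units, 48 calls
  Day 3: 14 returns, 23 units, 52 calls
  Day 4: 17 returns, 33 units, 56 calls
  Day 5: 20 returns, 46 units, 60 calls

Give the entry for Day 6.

Returns: +3 each step, so 8, 11, 14, 17, 20 → 23.
Units: 12, 16, 23, 33, 46 → 62 (differences are 4, 7, 10, … (increasing by 3 each time)).
Calls — +4 each step: 44, 48, 52, 56, 60 → 64.
Putting it together: 23 returns, 62 units, 64 calls.

23 returns, 62 units, 64 calls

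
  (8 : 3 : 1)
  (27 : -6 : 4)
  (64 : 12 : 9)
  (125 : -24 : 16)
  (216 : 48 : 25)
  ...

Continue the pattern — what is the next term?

First entry: perfect cubes: 2³, 3³, 4³, …; 8, 27, 64, 125, 216 → 343.
Second entry goes 3, -6, 12, -24, 48 → -96 (×(-2) each step).
Third entry: perfect squares: 1², 2², 3², …, so 1, 4, 9, 16, 25 → 36.
Combining the parts gives (343 : -96 : 36).

(343 : -96 : 36)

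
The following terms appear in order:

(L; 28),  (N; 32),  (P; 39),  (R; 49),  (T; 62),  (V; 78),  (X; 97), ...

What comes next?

Letter — letters move forward 2 places in the alphabet: L, N, P, R, T, V, X → Z.
For the second entry, differences are 4, 7, 10, … (increasing by 3 each time): 28, 32, 39, 49, 62, 78, 97 → 119.
Putting it together: (Z; 119).

(Z; 119)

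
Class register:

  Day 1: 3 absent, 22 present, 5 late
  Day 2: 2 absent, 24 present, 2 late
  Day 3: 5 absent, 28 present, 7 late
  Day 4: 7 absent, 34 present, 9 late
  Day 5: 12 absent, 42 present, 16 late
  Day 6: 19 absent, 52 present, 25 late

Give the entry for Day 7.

31 absent, 64 present, 41 late

Absent: each term is the sum of the two before it, so 3, 2, 5, 7, 12, 19 → 31.
Present: 22, 24, 28, 34, 42, 52 → 64 (differences are 2, 4, 6, … (increasing by 2 each time)).
Late: each term is the sum of the two before it; 5, 2, 7, 9, 16, 25 → 41.
Putting it together: 31 absent, 64 present, 41 late.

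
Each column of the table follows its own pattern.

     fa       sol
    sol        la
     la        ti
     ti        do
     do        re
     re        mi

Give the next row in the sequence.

mi  fa

First note goes fa, sol, la, ti, do, re → mi (runs through the solfège scale do→ti).
Second note — runs through the solfège scale do→ti: sol, la, ti, do, re, mi → fa.
So the next row is mi  fa.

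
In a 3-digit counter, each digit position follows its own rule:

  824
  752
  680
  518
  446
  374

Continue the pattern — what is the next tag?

202

For the first digit, −1 each step, mod 10: 8, 7, 6, 5, 4, 3 → 2.
Second digit: +3 each step, mod 10; 2, 5, 8, 1, 4, 7 → 0.
Third digit: −2 each step, mod 10; 4, 2, 0, 8, 6, 4 → 2.
So the next tag is 202.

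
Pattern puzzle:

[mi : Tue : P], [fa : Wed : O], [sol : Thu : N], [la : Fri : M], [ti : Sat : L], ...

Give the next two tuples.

Note — runs through the solfège scale do→ti: mi, fa, sol, la, ti → do → re.
Day goes Tue, Wed, Thu, Fri, Sat → Sun → Mon (runs through the weekdays Mon→Sun).
For the letter, letters move back 1 place in the alphabet: P, O, N, M, L → K → J.
Putting the parts together: [do : Sun : K] and then [re : Mon : J].

[do : Sun : K], [re : Mon : J]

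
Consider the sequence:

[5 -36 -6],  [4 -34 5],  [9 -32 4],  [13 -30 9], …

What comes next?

First coordinate — each term is the sum of the two before it: 5, 4, 9, 13 → 22.
For the second coordinate, +2 each step: -36, -34, -32, -30 → -28.
Third coordinate: -6, 5, 4, 9 → 13 (always the previous value of the first coordinate).
So the next term is [22 -28 13].

[22 -28 13]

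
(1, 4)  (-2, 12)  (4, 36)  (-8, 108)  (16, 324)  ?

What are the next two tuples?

For the first entry, ×(-2) each step: 1, -2, 4, -8, 16 → -32 → 64.
Second entry — ×3 each step: 4, 12, 36, 108, 324 → 972 → 2916.
Putting the parts together: (-32, 972) and then (64, 2916).

(-32, 972), (64, 2916)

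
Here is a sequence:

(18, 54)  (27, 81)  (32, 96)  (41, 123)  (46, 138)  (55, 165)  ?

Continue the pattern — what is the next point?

(60, 180)

First entry: 18, 27, 32, 41, 46, 55 → 60 (alternating steps +9, +5, +9, +5, …).
Second entry — always 3 × the first entry: 54, 81, 96, 123, 138, 165 → 180.
Putting it together: (60, 180).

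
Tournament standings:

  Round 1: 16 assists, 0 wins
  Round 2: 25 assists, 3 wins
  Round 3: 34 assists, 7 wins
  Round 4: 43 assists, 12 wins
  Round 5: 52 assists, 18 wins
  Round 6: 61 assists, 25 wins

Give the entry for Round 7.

70 assists, 33 wins

Assists: +9 each step; 16, 25, 34, 43, 52, 61 → 70.
Wins: 0, 3, 7, 12, 18, 25 → 33 (differences are 3, 4, 5, … (increasing by 1 each time)).
So the next row is 70 assists, 33 wins.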